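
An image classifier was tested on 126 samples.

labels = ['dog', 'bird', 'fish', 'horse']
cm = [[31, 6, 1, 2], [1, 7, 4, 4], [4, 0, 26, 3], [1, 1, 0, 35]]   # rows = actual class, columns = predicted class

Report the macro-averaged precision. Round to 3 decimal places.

0.743

Per-class precision (TP/(TP+FP)):
  dog: TP=31, FP=1+4+1=6 → 31/37 = 0.8378
  bird: TP=7, FP=6+0+1=7 → 7/14 = 0.5000
  fish: TP=26, FP=1+4+0=5 → 26/31 = 0.8387
  horse: TP=35, FP=2+4+3=9 → 35/44 = 0.7955
Macro-precision = mean = (0.8378 + 0.5000 + 0.8387 + 0.7955) / 4 = 0.743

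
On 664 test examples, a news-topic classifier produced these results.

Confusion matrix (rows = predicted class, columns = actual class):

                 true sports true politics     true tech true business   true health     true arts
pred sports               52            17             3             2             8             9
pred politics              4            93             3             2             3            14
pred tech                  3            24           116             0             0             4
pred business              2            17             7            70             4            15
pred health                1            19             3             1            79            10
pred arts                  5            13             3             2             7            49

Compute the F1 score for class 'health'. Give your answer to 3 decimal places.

F1 score = 2·TP/(2·TP+FP+FN).
health: TP=79, FP=1+19+3+1+10=34, FN=8+3+0+4+7=22 → 158/214 = 0.7383

0.738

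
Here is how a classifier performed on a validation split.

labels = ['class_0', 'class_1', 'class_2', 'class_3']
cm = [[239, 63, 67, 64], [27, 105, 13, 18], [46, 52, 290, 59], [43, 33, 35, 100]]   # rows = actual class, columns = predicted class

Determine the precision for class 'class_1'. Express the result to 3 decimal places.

One-vs-rest for 'class_1': TP = diagonal; FP = other classes predicted 'class_1'; FN = 'class_1' predicted as other.
precision = TP/(TP+FP).
class_1: TP=105, FP=63+52+33=148 → 105/253 = 0.4150

0.415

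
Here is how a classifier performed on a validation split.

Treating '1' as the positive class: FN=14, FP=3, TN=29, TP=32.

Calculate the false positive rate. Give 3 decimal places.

FPR = FP/(FP+TN) = 3/(3+29) = 0.094

0.094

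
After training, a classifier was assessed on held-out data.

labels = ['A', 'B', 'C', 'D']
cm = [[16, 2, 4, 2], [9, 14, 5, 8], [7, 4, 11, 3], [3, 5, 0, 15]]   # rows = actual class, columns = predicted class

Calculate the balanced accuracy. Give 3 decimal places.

Balanced accuracy = mean of per-class recall.
  A: recall = 16/24 = 0.6667
  B: recall = 14/36 = 0.3889
  C: recall = 11/25 = 0.4400
  D: recall = 15/23 = 0.6522
Mean = (0.6667 + 0.3889 + 0.4400 + 0.6522) / 4 = 0.537

0.537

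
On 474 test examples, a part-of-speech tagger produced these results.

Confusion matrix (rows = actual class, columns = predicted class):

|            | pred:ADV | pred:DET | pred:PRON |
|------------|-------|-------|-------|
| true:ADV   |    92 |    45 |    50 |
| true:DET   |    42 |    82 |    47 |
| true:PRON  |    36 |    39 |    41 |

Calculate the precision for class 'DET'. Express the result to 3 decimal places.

0.494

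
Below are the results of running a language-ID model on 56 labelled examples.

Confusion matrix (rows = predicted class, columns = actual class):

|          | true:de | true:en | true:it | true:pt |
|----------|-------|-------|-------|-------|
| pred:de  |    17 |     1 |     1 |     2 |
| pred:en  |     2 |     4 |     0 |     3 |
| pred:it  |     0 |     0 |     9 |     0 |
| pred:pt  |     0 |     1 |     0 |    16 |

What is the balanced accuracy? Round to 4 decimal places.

Balanced accuracy = mean of per-class recall.
  de: recall = 17/19 = 0.89474
  en: recall = 4/6 = 0.66667
  it: recall = 9/10 = 0.90000
  pt: recall = 16/21 = 0.76190
Mean = (0.89474 + 0.66667 + 0.90000 + 0.76190) / 4 = 0.8058

0.8058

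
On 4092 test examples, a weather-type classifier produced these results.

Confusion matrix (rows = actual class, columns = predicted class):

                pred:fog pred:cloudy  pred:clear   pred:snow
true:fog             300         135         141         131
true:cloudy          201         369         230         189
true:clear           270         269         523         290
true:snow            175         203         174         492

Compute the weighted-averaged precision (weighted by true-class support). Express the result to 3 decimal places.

Per-class precision (TP/(TP+FP)):
  fog: TP=300, FP=201+270+175=646 → 300/946 = 0.3171
  cloudy: TP=369, FP=135+269+203=607 → 369/976 = 0.3781
  clear: TP=523, FP=141+230+174=545 → 523/1068 = 0.4897
  snow: TP=492, FP=131+189+290=610 → 492/1102 = 0.4465
Weighted-precision = Σ (supportᵢ/N)·precisionᵢ with N=4092: (707/4092)·0.3171 + (989/4092)·0.3781 + (1352/4092)·0.4897 + (1044/4092)·0.4465 = 0.422

0.422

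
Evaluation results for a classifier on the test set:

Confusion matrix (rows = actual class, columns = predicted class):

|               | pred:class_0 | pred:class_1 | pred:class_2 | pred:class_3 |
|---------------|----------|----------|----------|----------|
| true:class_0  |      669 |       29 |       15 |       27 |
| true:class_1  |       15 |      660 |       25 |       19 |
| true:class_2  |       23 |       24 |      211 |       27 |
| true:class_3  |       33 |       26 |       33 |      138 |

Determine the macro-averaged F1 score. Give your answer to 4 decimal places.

Per-class F1 score (2·TP/(2·TP+FP+FN)):
  class_0: TP=669, FP=15+23+33=71, FN=29+15+27=71 → 1338/1480 = 0.90405
  class_1: TP=660, FP=29+24+26=79, FN=15+25+19=59 → 1320/1458 = 0.90535
  class_2: TP=211, FP=15+25+33=73, FN=23+24+27=74 → 422/569 = 0.74165
  class_3: TP=138, FP=27+19+27=73, FN=33+26+33=92 → 276/441 = 0.62585
Macro-F1 score = mean = (0.90405 + 0.90535 + 0.74165 + 0.62585) / 4 = 0.7942

0.7942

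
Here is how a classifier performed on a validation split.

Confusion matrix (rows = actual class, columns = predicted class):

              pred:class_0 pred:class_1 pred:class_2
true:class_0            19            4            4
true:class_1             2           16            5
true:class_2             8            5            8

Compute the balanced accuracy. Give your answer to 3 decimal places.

0.593

Balanced accuracy = mean of per-class recall.
  class_0: recall = 19/27 = 0.7037
  class_1: recall = 16/23 = 0.6957
  class_2: recall = 8/21 = 0.3810
Mean = (0.7037 + 0.6957 + 0.3810) / 3 = 0.593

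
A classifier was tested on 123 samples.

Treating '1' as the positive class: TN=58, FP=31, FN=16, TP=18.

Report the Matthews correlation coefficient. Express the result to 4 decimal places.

0.1654

MCC = (TP·TN − FP·FN) / √((TP+FP)(TP+FN)(TN+FP)(TN+FN))
Numerator = 18·58 − 31·16 = 548
Denominator = √(49·34·89·74) = √10972276 = 3312.4426
MCC = 548 / 3312.4426 = 0.1654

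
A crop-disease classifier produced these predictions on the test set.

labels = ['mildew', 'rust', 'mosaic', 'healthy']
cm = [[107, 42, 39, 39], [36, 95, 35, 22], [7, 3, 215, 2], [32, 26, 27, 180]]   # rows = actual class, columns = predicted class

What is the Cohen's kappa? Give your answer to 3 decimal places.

Observed agreement pₒ = trace/N = 597/907 = 0.6582
Expected agreement pₑ = Σ (rowᵢ·colᵢ)/N² = (227·182 + 188·166 + 227·316 + 265·243)/907² = 0.2536
κ = (pₒ − pₑ)/(1 − pₑ) = (0.6582 − 0.2536)/(1 − 0.2536) = 0.542

0.542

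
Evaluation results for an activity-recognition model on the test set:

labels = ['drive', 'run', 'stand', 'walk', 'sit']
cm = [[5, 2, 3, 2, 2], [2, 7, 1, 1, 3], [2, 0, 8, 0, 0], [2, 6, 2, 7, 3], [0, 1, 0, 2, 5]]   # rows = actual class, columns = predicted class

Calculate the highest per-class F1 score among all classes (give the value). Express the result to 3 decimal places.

Per-class F1 score (2·TP/(2·TP+FP+FN)):
  drive: TP=5, FP=2+2+2+0=6, FN=2+3+2+2=9 → 10/25 = 0.4000
  run: TP=7, FP=2+0+6+1=9, FN=2+1+1+3=7 → 14/30 = 0.4667
  stand: TP=8, FP=3+1+2+0=6, FN=2+0+0+0=2 → 16/24 = 0.6667
  walk: TP=7, FP=2+1+0+2=5, FN=2+6+2+3=13 → 14/32 = 0.4375
  sit: TP=5, FP=2+3+0+3=8, FN=0+1+0+2=3 → 10/21 = 0.4762
Highest is class 'stand' with F1 score = 0.667.

0.667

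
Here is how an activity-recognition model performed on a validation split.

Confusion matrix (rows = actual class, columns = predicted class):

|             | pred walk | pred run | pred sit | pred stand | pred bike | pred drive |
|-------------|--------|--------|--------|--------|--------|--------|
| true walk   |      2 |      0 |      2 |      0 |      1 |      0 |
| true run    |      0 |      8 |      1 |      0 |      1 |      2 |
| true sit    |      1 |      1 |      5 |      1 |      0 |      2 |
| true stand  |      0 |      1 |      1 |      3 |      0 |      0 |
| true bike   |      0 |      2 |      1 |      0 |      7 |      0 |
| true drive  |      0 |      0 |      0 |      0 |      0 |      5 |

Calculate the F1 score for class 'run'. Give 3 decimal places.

0.667

F1 score = 2·TP/(2·TP+FP+FN).
run: TP=8, FP=0+1+1+2+0=4, FN=0+1+0+1+2=4 → 16/24 = 0.6667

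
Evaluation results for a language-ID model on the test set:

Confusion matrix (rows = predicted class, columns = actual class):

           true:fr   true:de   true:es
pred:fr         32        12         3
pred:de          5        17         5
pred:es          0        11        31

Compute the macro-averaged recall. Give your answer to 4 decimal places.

Per-class recall (TP/(TP+FN)):
  fr: TP=32, FN=5+0=5 → 32/37 = 0.86486
  de: TP=17, FN=12+11=23 → 17/40 = 0.42500
  es: TP=31, FN=3+5=8 → 31/39 = 0.79487
Macro-recall = mean = (0.86486 + 0.42500 + 0.79487) / 3 = 0.6949

0.6949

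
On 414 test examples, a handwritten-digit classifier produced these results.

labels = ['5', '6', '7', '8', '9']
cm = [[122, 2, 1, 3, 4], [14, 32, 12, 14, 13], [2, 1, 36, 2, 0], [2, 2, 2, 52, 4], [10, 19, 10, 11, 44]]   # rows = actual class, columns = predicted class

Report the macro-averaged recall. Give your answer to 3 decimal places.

0.697

Per-class recall (TP/(TP+FN)):
  5: TP=122, FN=2+1+3+4=10 → 122/132 = 0.9242
  6: TP=32, FN=14+12+14+13=53 → 32/85 = 0.3765
  7: TP=36, FN=2+1+2+0=5 → 36/41 = 0.8780
  8: TP=52, FN=2+2+2+4=10 → 52/62 = 0.8387
  9: TP=44, FN=10+19+10+11=50 → 44/94 = 0.4681
Macro-recall = mean = (0.9242 + 0.3765 + 0.8780 + 0.8387 + 0.4681) / 5 = 0.697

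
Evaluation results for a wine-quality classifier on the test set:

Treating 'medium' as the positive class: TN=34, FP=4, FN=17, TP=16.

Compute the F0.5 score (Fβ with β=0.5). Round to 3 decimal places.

Fβ = (1+β²)·TP / ((1+β²)·TP + β²·FN + FP), with β²=1/4
= 1.25·16 / (1.25·16 + 0.25·17 + 4) = 0.708

0.708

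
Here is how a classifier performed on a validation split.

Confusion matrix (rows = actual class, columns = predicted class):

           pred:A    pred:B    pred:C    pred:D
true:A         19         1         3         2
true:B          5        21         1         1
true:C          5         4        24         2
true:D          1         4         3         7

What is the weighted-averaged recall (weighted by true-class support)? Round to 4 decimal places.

Per-class recall (TP/(TP+FN)):
  A: TP=19, FN=1+3+2=6 → 19/25 = 0.76000
  B: TP=21, FN=5+1+1=7 → 21/28 = 0.75000
  C: TP=24, FN=5+4+2=11 → 24/35 = 0.68571
  D: TP=7, FN=1+4+3=8 → 7/15 = 0.46667
Weighted-recall = Σ (supportᵢ/N)·recallᵢ with N=103: (25/103)·0.76000 + (28/103)·0.75000 + (35/103)·0.68571 + (15/103)·0.46667 = 0.6893

0.6893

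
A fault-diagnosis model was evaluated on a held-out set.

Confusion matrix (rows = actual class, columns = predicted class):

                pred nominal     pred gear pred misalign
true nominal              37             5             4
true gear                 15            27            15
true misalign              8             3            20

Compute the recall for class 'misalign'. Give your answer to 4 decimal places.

One-vs-rest for 'misalign': TP = diagonal; FP = other classes predicted 'misalign'; FN = 'misalign' predicted as other.
recall = TP/(TP+FN).
misalign: TP=20, FN=8+3=11 → 20/31 = 0.64516

0.6452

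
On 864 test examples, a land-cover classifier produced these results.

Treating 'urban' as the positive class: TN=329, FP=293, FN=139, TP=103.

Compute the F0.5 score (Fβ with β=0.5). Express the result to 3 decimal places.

Fβ = (1+β²)·TP / ((1+β²)·TP + β²·FN + FP), with β²=1/4
= 1.25·103 / (1.25·103 + 0.25·139 + 293) = 0.282

0.282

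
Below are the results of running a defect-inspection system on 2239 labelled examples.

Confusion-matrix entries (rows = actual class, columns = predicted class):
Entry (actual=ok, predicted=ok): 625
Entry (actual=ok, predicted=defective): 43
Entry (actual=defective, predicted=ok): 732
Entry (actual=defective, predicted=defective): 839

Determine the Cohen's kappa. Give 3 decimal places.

0.362

Observed agreement pₒ = trace/N = 1464/2239 = 0.6539
Expected agreement pₑ = Σ (rowᵢ·colᵢ)/N² = (668·1357 + 1571·882)/2239² = 0.4572
κ = (pₒ − pₑ)/(1 − pₑ) = (0.6539 − 0.4572)/(1 − 0.4572) = 0.362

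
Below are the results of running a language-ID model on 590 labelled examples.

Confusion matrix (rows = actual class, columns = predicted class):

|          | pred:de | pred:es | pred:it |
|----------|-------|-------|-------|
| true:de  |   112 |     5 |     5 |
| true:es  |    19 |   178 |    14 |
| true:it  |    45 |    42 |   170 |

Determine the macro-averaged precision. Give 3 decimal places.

Per-class precision (TP/(TP+FP)):
  de: TP=112, FP=19+45=64 → 112/176 = 0.6364
  es: TP=178, FP=5+42=47 → 178/225 = 0.7911
  it: TP=170, FP=5+14=19 → 170/189 = 0.8995
Macro-precision = mean = (0.6364 + 0.7911 + 0.8995) / 3 = 0.776

0.776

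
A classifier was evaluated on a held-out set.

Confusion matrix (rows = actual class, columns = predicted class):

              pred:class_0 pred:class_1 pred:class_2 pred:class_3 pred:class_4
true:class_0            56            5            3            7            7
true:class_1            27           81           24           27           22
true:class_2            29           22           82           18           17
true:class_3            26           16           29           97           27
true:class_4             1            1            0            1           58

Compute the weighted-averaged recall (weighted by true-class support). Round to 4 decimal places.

0.5476

Per-class recall (TP/(TP+FN)):
  class_0: TP=56, FN=5+3+7+7=22 → 56/78 = 0.71795
  class_1: TP=81, FN=27+24+27+22=100 → 81/181 = 0.44751
  class_2: TP=82, FN=29+22+18+17=86 → 82/168 = 0.48810
  class_3: TP=97, FN=26+16+29+27=98 → 97/195 = 0.49744
  class_4: TP=58, FN=1+1+0+1=3 → 58/61 = 0.95082
Weighted-recall = Σ (supportᵢ/N)·recallᵢ with N=683: (78/683)·0.71795 + (181/683)·0.44751 + (168/683)·0.48810 + (195/683)·0.49744 + (61/683)·0.95082 = 0.5476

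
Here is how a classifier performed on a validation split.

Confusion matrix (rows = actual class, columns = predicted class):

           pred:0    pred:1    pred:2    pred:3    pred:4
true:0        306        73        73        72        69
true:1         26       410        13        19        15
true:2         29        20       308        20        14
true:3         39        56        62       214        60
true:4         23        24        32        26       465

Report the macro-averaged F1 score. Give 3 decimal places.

Per-class F1 score (2·TP/(2·TP+FP+FN)):
  0: TP=306, FP=26+29+39+23=117, FN=73+73+72+69=287 → 612/1016 = 0.6024
  1: TP=410, FP=73+20+56+24=173, FN=26+13+19+15=73 → 820/1066 = 0.7692
  2: TP=308, FP=73+13+62+32=180, FN=29+20+20+14=83 → 616/879 = 0.7008
  3: TP=214, FP=72+19+20+26=137, FN=39+56+62+60=217 → 428/782 = 0.5473
  4: TP=465, FP=69+15+14+60=158, FN=23+24+32+26=105 → 930/1193 = 0.7795
Macro-F1 score = mean = (0.6024 + 0.7692 + 0.7008 + 0.5473 + 0.7795) / 5 = 0.680

0.680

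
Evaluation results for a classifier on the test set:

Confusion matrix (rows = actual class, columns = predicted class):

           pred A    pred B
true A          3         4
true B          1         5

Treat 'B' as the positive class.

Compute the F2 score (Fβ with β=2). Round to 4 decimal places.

0.7576

Fβ = (1+β²)·TP / ((1+β²)·TP + β²·FN + FP), with β²=4
= 5·5 / (5·5 + 4·1 + 4) = 0.7576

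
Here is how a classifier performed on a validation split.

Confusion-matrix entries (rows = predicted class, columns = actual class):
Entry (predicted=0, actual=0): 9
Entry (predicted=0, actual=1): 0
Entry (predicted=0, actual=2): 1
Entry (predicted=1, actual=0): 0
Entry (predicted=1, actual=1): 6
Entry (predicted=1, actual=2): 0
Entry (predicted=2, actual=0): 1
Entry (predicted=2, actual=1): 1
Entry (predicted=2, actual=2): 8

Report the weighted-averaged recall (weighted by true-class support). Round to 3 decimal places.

0.885

Per-class recall (TP/(TP+FN)):
  0: TP=9, FN=0+1=1 → 9/10 = 0.9000
  1: TP=6, FN=0+1=1 → 6/7 = 0.8571
  2: TP=8, FN=1+0=1 → 8/9 = 0.8889
Weighted-recall = Σ (supportᵢ/N)·recallᵢ with N=26: (10/26)·0.9000 + (7/26)·0.8571 + (9/26)·0.8889 = 0.885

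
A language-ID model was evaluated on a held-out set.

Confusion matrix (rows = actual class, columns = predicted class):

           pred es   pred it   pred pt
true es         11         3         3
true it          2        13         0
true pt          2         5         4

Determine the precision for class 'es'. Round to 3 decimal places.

0.733

Take TP from the diagonal, FP from the rest of the 'es' prediction marginal, FN from the rest of the 'es' actual marginal.
precision = TP/(TP+FP).
es: TP=11, FP=2+2=4 → 11/15 = 0.7333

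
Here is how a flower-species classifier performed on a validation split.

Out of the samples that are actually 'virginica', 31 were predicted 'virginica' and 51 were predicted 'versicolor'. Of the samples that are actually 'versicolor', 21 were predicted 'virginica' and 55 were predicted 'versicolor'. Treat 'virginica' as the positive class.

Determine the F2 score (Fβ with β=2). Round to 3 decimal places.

Fβ = (1+β²)·TP / ((1+β²)·TP + β²·FN + FP), with β²=4
= 5·31 / (5·31 + 4·51 + 21) = 0.408

0.408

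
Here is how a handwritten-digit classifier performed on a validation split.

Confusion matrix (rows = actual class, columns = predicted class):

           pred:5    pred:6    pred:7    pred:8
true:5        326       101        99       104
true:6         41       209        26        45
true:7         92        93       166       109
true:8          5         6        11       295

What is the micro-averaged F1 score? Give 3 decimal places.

Micro-averaging pools counts across classes: ΣTP=996, ΣFP=732, ΣFN=732.
Micro-F1 score = 2·TP/(2·TP+FP+FN) on pooled counts = 0.576 (equals overall accuracy in single-label multiclass).

0.576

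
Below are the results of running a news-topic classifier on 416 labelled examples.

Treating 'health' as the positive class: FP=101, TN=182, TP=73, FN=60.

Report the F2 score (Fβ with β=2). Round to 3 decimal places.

Fβ = (1+β²)·TP / ((1+β²)·TP + β²·FN + FP), with β²=4
= 5·73 / (5·73 + 4·60 + 101) = 0.517

0.517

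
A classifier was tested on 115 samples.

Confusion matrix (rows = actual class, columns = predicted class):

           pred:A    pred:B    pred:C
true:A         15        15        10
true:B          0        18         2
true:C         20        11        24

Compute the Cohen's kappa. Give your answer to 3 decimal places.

0.256

Observed agreement pₒ = trace/N = 57/115 = 0.4957
Expected agreement pₑ = Σ (rowᵢ·colᵢ)/N² = (40·35 + 20·44 + 55·36)/115² = 0.3221
κ = (pₒ − pₑ)/(1 − pₑ) = (0.4957 − 0.3221)/(1 − 0.3221) = 0.256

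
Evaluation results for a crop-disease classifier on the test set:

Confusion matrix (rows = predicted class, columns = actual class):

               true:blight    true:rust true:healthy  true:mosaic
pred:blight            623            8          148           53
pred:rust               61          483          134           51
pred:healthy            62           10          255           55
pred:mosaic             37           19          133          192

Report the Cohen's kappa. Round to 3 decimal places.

Observed agreement pₒ = trace/N = 1553/2324 = 0.6682
Expected agreement pₑ = Σ (rowᵢ·colᵢ)/N² = (783·832 + 520·729 + 670·382 + 351·381)/2324² = 0.2630
κ = (pₒ − pₑ)/(1 − pₑ) = (0.6682 − 0.2630)/(1 − 0.2630) = 0.550

0.550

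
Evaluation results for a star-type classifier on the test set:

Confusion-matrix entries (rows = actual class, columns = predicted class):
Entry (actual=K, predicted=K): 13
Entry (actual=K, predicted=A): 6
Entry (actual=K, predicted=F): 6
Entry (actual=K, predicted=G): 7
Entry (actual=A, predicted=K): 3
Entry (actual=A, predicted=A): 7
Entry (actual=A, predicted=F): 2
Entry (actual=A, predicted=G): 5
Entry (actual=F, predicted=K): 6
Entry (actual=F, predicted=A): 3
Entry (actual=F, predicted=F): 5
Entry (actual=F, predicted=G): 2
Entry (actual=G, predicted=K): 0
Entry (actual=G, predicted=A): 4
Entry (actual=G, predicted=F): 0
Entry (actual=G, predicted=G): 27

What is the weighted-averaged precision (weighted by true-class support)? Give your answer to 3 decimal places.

0.536

Per-class precision (TP/(TP+FP)):
  K: TP=13, FP=3+6+0=9 → 13/22 = 0.5909
  A: TP=7, FP=6+3+4=13 → 7/20 = 0.3500
  F: TP=5, FP=6+2+0=8 → 5/13 = 0.3846
  G: TP=27, FP=7+5+2=14 → 27/41 = 0.6585
Weighted-precision = Σ (supportᵢ/N)·precisionᵢ with N=96: (32/96)·0.5909 + (17/96)·0.3500 + (16/96)·0.3846 + (31/96)·0.6585 = 0.536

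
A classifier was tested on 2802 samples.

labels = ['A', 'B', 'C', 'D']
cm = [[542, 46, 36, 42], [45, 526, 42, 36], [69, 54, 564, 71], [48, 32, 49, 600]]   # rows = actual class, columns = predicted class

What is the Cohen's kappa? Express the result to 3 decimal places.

0.729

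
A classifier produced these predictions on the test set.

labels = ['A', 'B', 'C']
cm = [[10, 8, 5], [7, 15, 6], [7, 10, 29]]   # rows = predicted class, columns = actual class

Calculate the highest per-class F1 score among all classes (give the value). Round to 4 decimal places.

Per-class F1 score (2·TP/(2·TP+FP+FN)):
  A: TP=10, FP=8+5=13, FN=7+7=14 → 20/47 = 0.42553
  B: TP=15, FP=7+6=13, FN=8+10=18 → 30/61 = 0.49180
  C: TP=29, FP=7+10=17, FN=5+6=11 → 58/86 = 0.67442
Highest is class 'C' with F1 score = 0.6744.

0.6744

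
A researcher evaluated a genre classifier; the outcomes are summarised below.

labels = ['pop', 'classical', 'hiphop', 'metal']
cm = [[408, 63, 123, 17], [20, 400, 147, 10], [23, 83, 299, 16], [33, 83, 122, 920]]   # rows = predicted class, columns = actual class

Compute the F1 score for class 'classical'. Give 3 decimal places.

Treat 'classical' as positive and all other classes as negative.
F1 score = 2·TP/(2·TP+FP+FN).
classical: TP=400, FP=20+147+10=177, FN=63+83+83=229 → 800/1206 = 0.6633

0.663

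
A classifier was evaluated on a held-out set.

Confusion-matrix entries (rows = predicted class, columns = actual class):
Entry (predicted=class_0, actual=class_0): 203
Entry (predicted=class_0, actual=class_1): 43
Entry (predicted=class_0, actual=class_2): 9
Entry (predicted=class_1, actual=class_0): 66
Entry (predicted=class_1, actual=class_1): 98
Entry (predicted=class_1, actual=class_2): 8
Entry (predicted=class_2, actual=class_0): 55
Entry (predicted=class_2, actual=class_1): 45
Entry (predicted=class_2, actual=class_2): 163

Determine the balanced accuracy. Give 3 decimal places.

Balanced accuracy = mean of per-class recall.
  class_0: recall = 203/324 = 0.6265
  class_1: recall = 98/186 = 0.5269
  class_2: recall = 163/180 = 0.9056
Mean = (0.6265 + 0.5269 + 0.9056) / 3 = 0.686

0.686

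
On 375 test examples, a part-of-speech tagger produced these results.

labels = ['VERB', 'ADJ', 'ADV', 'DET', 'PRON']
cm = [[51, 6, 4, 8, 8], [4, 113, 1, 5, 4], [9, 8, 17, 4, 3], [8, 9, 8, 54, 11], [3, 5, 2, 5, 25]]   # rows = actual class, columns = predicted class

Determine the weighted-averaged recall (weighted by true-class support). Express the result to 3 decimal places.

Per-class recall (TP/(TP+FN)):
  VERB: TP=51, FN=6+4+8+8=26 → 51/77 = 0.6623
  ADJ: TP=113, FN=4+1+5+4=14 → 113/127 = 0.8898
  ADV: TP=17, FN=9+8+4+3=24 → 17/41 = 0.4146
  DET: TP=54, FN=8+9+8+11=36 → 54/90 = 0.6000
  PRON: TP=25, FN=3+5+2+5=15 → 25/40 = 0.6250
Weighted-recall = Σ (supportᵢ/N)·recallᵢ with N=375: (77/375)·0.6623 + (127/375)·0.8898 + (41/375)·0.4146 + (90/375)·0.6000 + (40/375)·0.6250 = 0.693

0.693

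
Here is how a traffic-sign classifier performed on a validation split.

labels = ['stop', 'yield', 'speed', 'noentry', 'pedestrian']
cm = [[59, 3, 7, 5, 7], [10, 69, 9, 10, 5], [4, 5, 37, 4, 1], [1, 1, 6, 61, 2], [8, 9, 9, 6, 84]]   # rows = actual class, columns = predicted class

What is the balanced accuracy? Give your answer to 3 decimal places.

0.741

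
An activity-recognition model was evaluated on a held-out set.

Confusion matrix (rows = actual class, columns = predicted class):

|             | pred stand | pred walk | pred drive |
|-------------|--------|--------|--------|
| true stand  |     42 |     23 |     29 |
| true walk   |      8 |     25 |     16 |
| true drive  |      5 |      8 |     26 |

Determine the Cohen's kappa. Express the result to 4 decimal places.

Observed agreement pₒ = trace/N = 93/182 = 0.51099
Expected agreement pₑ = Σ (rowᵢ·colᵢ)/N² = (94·55 + 49·56 + 39·71)/182² = 0.32252
κ = (pₒ − pₑ)/(1 − pₑ) = (0.51099 − 0.32252)/(1 − 0.32252) = 0.2782

0.2782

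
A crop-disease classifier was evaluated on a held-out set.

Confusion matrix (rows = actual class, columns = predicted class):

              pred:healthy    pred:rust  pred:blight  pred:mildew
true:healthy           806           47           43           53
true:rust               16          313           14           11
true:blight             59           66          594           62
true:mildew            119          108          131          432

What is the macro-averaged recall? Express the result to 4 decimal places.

0.7602

Per-class recall (TP/(TP+FN)):
  healthy: TP=806, FN=47+43+53=143 → 806/949 = 0.84932
  rust: TP=313, FN=16+14+11=41 → 313/354 = 0.88418
  blight: TP=594, FN=59+66+62=187 → 594/781 = 0.76056
  mildew: TP=432, FN=119+108+131=358 → 432/790 = 0.54684
Macro-recall = mean = (0.84932 + 0.88418 + 0.76056 + 0.54684) / 4 = 0.7602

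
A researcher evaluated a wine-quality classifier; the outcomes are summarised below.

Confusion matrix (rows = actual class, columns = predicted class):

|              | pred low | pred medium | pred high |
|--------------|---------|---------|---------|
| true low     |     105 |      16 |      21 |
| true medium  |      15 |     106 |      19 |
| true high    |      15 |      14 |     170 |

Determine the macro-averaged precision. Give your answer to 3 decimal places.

Per-class precision (TP/(TP+FP)):
  low: TP=105, FP=15+15=30 → 105/135 = 0.7778
  medium: TP=106, FP=16+14=30 → 106/136 = 0.7794
  high: TP=170, FP=21+19=40 → 170/210 = 0.8095
Macro-precision = mean = (0.7778 + 0.7794 + 0.8095) / 3 = 0.789

0.789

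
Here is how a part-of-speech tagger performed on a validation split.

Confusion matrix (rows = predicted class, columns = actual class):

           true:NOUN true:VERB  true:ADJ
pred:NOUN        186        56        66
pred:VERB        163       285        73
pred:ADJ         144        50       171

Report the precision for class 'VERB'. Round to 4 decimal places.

0.5470

One-vs-rest for 'VERB': TP = diagonal; FP = other classes predicted 'VERB'; FN = 'VERB' predicted as other.
precision = TP/(TP+FP).
VERB: TP=285, FP=163+73=236 → 285/521 = 0.54702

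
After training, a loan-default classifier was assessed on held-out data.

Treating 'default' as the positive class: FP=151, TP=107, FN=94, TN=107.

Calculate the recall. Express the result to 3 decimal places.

Recall = TP/(TP+FN) = 107/(107+94) = 107/201 = 0.532

0.532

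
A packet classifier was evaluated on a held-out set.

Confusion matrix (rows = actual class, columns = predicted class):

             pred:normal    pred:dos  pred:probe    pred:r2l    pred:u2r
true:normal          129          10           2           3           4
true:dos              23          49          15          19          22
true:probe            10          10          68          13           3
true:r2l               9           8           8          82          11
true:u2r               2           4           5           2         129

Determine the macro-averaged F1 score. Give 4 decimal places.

0.6935

Per-class F1 score (2·TP/(2·TP+FP+FN)):
  normal: TP=129, FP=23+10+9+2=44, FN=10+2+3+4=19 → 258/321 = 0.80374
  dos: TP=49, FP=10+10+8+4=32, FN=23+15+19+22=79 → 98/209 = 0.46890
  probe: TP=68, FP=2+15+8+5=30, FN=10+10+13+3=36 → 136/202 = 0.67327
  r2l: TP=82, FP=3+19+13+2=37, FN=9+8+8+11=36 → 164/237 = 0.69198
  u2r: TP=129, FP=4+22+3+11=40, FN=2+4+5+2=13 → 258/311 = 0.82958
Macro-F1 score = mean = (0.80374 + 0.46890 + 0.67327 + 0.69198 + 0.82958) / 5 = 0.6935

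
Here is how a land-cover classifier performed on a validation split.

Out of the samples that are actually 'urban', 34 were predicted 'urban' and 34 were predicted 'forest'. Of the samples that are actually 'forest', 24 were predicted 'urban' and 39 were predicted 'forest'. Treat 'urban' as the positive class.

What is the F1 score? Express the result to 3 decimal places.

0.540

Precision = TP/(TP+FP) = 34/58 = 0.5862
Recall = TP/(TP+FN) = 34/68 = 0.5000
F1 = 2·TP/(2·TP+FP+FN) = 68/126 = 0.540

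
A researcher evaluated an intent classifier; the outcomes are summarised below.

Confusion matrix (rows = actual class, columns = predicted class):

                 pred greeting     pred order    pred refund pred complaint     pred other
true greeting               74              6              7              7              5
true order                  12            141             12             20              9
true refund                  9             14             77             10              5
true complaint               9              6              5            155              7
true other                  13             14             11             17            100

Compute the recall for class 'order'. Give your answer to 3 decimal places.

0.727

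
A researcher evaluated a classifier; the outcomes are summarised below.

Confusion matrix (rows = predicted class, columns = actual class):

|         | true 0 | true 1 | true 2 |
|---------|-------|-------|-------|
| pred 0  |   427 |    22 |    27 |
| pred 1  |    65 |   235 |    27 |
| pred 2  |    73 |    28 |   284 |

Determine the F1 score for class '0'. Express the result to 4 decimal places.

F1 score = 2·TP/(2·TP+FP+FN).
0: TP=427, FP=22+27=49, FN=65+73=138 → 854/1041 = 0.82037

0.8204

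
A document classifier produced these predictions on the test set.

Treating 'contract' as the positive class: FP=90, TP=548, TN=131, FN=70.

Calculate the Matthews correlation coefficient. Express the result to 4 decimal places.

MCC = (TP·TN − FP·FN) / √((TP+FP)(TP+FN)(TN+FP)(TN+FN))
Numerator = 548·131 − 90·70 = 65488
Denominator = √(638·618·221·201) = √17514489564 = 132342.3196
MCC = 65488 / 132342.3196 = 0.4948

0.4948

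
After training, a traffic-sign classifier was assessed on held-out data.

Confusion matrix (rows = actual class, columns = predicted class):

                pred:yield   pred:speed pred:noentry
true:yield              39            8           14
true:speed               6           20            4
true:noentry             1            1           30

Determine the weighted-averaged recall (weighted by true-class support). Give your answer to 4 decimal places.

Per-class recall (TP/(TP+FN)):
  yield: TP=39, FN=8+14=22 → 39/61 = 0.63934
  speed: TP=20, FN=6+4=10 → 20/30 = 0.66667
  noentry: TP=30, FN=1+1=2 → 30/32 = 0.93750
Weighted-recall = Σ (supportᵢ/N)·recallᵢ with N=123: (61/123)·0.63934 + (30/123)·0.66667 + (32/123)·0.93750 = 0.7236

0.7236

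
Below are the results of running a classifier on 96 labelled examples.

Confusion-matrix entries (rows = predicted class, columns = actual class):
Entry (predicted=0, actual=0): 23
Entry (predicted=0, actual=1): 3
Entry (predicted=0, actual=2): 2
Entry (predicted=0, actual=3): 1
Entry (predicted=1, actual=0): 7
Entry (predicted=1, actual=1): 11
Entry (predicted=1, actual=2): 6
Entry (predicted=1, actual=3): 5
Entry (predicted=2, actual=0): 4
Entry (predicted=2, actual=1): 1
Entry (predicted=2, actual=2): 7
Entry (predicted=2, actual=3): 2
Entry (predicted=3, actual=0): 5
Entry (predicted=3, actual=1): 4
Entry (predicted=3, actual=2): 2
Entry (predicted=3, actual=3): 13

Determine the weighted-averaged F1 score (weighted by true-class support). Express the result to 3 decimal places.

0.572

Per-class F1 score (2·TP/(2·TP+FP+FN)):
  0: TP=23, FP=3+2+1=6, FN=7+4+5=16 → 46/68 = 0.6765
  1: TP=11, FP=7+6+5=18, FN=3+1+4=8 → 22/48 = 0.4583
  2: TP=7, FP=4+1+2=7, FN=2+6+2=10 → 14/31 = 0.4516
  3: TP=13, FP=5+4+2=11, FN=1+5+2=8 → 26/45 = 0.5778
Weighted-F1 score = Σ (supportᵢ/N)·F1 scoreᵢ with N=96: (39/96)·0.6765 + (19/96)·0.4583 + (17/96)·0.4516 + (21/96)·0.5778 = 0.572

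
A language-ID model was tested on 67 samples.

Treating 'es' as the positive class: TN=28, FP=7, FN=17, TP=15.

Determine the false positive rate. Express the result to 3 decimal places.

FPR = FP/(FP+TN) = 7/(7+28) = 0.200

0.200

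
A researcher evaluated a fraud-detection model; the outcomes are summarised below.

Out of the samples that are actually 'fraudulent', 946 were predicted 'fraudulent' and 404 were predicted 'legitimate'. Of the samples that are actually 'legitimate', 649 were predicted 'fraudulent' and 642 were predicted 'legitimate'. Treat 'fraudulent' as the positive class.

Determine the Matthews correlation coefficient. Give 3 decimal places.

0.202

MCC = (TP·TN − FP·FN) / √((TP+FP)(TP+FN)(TN+FP)(TN+FN))
Numerator = 946·642 − 649·404 = 345136
Denominator = √(1595·1350·1291·1046) = √2907718654500 = 1705203.4056
MCC = 345136 / 1705203.4056 = 0.202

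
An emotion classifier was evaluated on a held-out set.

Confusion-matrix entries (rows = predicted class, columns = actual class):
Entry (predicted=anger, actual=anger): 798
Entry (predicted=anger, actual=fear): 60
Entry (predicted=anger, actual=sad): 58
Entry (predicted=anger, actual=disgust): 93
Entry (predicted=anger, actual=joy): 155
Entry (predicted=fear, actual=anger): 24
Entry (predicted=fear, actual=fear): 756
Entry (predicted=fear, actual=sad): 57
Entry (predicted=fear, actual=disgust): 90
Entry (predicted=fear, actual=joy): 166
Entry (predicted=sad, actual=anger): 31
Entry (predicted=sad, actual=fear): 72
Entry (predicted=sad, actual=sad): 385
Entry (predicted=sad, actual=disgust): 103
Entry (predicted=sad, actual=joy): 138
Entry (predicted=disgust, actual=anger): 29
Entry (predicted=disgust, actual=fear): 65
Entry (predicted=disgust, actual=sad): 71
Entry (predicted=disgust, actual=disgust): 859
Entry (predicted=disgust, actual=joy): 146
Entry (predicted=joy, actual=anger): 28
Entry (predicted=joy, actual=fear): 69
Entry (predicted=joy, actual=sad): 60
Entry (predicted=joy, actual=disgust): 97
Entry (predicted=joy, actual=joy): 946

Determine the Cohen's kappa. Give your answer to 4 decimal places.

Observed agreement pₒ = trace/N = 3744/5356 = 0.69903
Expected agreement pₑ = Σ (rowᵢ·colᵢ)/N² = (910·1164 + 1022·1093 + 631·729 + 1242·1170 + 1551·1200)/5356² = 0.20743
κ = (pₒ − pₑ)/(1 − pₑ) = (0.69903 − 0.20743)/(1 − 0.20743) = 0.6203

0.6203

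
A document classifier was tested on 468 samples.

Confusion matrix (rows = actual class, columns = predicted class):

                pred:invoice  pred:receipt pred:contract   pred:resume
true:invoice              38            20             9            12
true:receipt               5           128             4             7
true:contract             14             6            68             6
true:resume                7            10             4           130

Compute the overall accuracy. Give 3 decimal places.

0.778

Accuracy = trace / total = (38+128+68+130=364) / 468 = 364/468 = 0.778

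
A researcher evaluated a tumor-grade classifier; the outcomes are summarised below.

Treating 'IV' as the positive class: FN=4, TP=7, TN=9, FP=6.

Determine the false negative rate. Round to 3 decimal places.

0.364

FNR = FN/(FN+TP) = 4/(4+7) = 0.364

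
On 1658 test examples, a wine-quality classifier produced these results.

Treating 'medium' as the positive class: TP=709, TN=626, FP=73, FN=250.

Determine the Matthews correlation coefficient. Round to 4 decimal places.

MCC = (TP·TN − FP·FN) / √((TP+FP)(TP+FN)(TN+FP)(TN+FN))
Numerator = 709·626 − 73·250 = 425584
Denominator = √(782·959·699·876) = √459205035912 = 677646.6896
MCC = 425584 / 677646.6896 = 0.6280

0.6280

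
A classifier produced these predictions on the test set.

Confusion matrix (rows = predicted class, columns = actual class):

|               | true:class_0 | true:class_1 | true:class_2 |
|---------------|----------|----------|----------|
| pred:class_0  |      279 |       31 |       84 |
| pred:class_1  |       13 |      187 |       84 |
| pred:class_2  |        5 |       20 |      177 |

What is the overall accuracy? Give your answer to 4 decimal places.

Accuracy = trace / total = (279+187+177=643) / 880 = 643/880 = 0.7307

0.7307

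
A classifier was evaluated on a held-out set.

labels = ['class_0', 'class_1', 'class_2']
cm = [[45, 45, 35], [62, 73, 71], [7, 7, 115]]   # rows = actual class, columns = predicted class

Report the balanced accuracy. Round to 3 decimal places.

Balanced accuracy = mean of per-class recall.
  class_0: recall = 45/125 = 0.3600
  class_1: recall = 73/206 = 0.3544
  class_2: recall = 115/129 = 0.8915
Mean = (0.3600 + 0.3544 + 0.8915) / 3 = 0.535

0.535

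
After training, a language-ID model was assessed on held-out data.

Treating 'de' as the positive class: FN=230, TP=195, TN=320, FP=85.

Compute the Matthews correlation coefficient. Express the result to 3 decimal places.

MCC = (TP·TN − FP·FN) / √((TP+FP)(TP+FN)(TN+FP)(TN+FN))
Numerator = 195·320 − 85·230 = 42850
Denominator = √(280·425·405·550) = √26507250000 = 162810.4726
MCC = 42850 / 162810.4726 = 0.263

0.263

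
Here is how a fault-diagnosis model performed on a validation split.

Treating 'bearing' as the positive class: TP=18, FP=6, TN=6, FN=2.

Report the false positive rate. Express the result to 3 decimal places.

0.500

FPR = FP/(FP+TN) = 6/(6+6) = 0.500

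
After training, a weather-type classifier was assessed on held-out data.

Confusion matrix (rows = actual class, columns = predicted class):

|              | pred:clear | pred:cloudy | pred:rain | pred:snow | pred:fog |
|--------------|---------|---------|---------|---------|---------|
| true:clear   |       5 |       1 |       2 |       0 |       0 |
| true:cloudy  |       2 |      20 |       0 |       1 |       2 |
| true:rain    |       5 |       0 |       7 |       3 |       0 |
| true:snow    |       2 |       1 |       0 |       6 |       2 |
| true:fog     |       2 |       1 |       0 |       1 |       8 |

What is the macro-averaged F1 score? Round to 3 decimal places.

0.609

Per-class F1 score (2·TP/(2·TP+FP+FN)):
  clear: TP=5, FP=2+5+2+2=11, FN=1+2+0+0=3 → 10/24 = 0.4167
  cloudy: TP=20, FP=1+0+1+1=3, FN=2+0+1+2=5 → 40/48 = 0.8333
  rain: TP=7, FP=2+0+0+0=2, FN=5+0+3+0=8 → 14/24 = 0.5833
  snow: TP=6, FP=0+1+3+1=5, FN=2+1+0+2=5 → 12/22 = 0.5455
  fog: TP=8, FP=0+2+0+2=4, FN=2+1+0+1=4 → 16/24 = 0.6667
Macro-F1 score = mean = (0.4167 + 0.8333 + 0.5833 + 0.5455 + 0.6667) / 5 = 0.609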